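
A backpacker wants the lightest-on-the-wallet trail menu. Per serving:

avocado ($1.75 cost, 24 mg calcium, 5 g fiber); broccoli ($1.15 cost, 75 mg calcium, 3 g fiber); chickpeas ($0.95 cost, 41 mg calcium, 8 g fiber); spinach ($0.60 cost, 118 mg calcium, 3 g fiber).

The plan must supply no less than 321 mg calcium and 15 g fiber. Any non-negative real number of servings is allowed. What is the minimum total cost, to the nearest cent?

$2.36

Check every corner: each single food scaled to meet both minima, and each pair solved so both constraints bind.
avocado only: max(321/24, 15/5) = 13.38 servings → $23.41.
broccoli only: max(321/75, 15/3) = 5 servings → $5.75.
chickpeas only: max(321/41, 15/8) = 7.829 servings → $7.44.
spinach only: max(321/118, 15/3) = 5 servings → $3.00.
avocado + broccoli with both tight: 0.5347 servings and 4.109 servings → $5.66.
avocado + chickpeas: the both-tight solution has a negative serving — not a feasible corner.
avocado + spinach with both tight: 1.558 servings and 2.403 servings → $4.17.
broccoli + chickpeas with both tight: 4.094 servings and 0.3396 servings → $5.03.
broccoli + spinach with both targets exact would need a negative amount; discard.
chickpeas + spinach with both tight: 0.9829 servings and 2.379 servings → $2.36.
So the least-cost plan costs $2.36.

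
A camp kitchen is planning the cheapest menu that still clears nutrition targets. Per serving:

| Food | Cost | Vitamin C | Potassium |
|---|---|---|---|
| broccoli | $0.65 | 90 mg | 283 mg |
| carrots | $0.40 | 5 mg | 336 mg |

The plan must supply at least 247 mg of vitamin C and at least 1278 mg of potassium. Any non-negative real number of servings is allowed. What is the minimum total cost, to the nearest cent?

$2.35

Compare the cost at each extreme point of the feasible region.
broccoli only: max(247/90, 1278/283) = 4.516 servings → $2.94.
carrots only: max(247/5, 1278/336) = 49.4 servings → $19.76.
broccoli + carrots with both tight: 2.657 servings and 1.565 servings → $2.35.
The minimum over all feasible corners is $2.35.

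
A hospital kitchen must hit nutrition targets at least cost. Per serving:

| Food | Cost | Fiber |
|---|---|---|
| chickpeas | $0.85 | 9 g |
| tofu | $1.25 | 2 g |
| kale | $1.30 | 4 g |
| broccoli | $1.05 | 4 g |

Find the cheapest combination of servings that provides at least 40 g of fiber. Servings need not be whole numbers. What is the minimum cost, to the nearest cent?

Cost per g of fiber: chickpeas $0.0944, broccoli $0.2625, kale $0.3250, tofu $0.6250.
With no serving limits, use only chickpeas: 40 g / 9 g = 4.444 servings × $0.85 = $3.78.

$3.78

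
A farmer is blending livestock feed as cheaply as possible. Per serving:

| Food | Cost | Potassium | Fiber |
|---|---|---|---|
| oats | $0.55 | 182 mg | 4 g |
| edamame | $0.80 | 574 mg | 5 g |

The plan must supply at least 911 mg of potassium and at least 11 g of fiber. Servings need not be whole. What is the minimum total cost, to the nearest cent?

For a min-cost LP with two ≥-constraints, a basic feasible solution has at most two positive variables.
oats only: max(911/182, 11/4) = 5.005 servings → $2.75.
edamame only: max(911/574, 11/5) = 2.2 servings → $1.76.
oats + edamame with both tight: 1.269 servings and 1.185 servings → $1.65.
So the least-cost plan costs $1.65.

$1.65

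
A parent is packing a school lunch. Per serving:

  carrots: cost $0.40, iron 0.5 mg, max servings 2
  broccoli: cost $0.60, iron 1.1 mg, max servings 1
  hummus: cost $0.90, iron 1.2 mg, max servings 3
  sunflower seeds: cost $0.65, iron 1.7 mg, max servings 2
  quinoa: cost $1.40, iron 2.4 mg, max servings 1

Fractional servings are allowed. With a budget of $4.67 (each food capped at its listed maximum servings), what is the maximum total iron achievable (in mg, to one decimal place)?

8.7 mg

Iron per dollar: sunflower seeds 2.615, broccoli 1.833, quinoa 1.714, hummus 1.333, carrots 1.25.
Take 2 servings of sunflower seeds: spends $1.30, +3.4 mg iron (running total 3.4 mg).
Take 1 serving of broccoli: spends $0.60, +1.1 mg iron (running total 4.5 mg).
Take 1 serving of quinoa: spends $1.40, +2.4 mg iron (running total 6.9 mg).
Take 1.522 servings of hummus: spends $1.37, +1.8 mg iron (running total 8.7 mg).
Greedy by best ratio exhausts the cost allowance optimally: 8.7 mg.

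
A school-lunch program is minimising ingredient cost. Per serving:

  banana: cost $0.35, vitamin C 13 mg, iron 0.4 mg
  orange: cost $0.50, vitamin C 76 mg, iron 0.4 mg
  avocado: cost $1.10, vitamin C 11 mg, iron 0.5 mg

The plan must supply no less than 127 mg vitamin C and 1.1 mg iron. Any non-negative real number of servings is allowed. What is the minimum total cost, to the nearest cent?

At the optimum either one food covers both requirements or two foods hit both targets exactly; no other combination can be cheaper.
banana only: max(127/13, 1.1/0.4) = 9.769 servings → $3.42.
orange only: max(127/76, 1.1/0.4) = 2.75 servings → $1.38.
avocado only: max(127/11, 1.1/0.5) = 11.55 servings → $12.70.
banana + orange with both tight: 1.302 servings and 1.448 servings → $1.18.
banana + avocado with both targets exact would need a negative amount; discard.
orange + avocado with both tight: 1.53 servings and 0.9762 servings → $1.84.
The minimum over all feasible corners is $1.18.

$1.18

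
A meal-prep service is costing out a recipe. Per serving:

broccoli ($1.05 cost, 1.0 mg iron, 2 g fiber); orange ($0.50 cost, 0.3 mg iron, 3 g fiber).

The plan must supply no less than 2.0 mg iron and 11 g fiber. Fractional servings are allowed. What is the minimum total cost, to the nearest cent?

broccoli only: max(2.0/1.0, 11/2) = 5.5 servings → $5.78.
orange only: max(2.0/0.3, 11/3) = 6.667 servings → $3.33.
broccoli + orange with both tight: 1.125 servings and 2.917 servings → $2.64.
So the least-cost plan costs $2.64.

$2.64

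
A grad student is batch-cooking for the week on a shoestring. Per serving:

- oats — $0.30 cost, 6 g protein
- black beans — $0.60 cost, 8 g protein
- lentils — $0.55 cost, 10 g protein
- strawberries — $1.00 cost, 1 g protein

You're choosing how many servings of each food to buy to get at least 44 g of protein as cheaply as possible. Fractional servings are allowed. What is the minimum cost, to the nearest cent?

Cost per g of protein: oats $0.0500, lentils $0.0550, black beans $0.0750, strawberries $1.0000.
With no serving limits, use only oats: 44 g / 6 g = 7.333 servings × $0.30 = $2.20.

$2.20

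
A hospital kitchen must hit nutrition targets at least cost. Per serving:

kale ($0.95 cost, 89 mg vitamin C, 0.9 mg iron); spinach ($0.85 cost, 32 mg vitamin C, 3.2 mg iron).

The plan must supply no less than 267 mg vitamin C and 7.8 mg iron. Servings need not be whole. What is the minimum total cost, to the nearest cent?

kale only: max(267/89, 7.8/0.9) = 8.667 servings → $8.23.
spinach only: max(267/32, 7.8/3.2) = 8.344 servings → $7.09.
kale + spinach with both tight: 2.362 servings and 1.773 servings → $3.75.
Cheapest feasible corner: $3.75.

$3.75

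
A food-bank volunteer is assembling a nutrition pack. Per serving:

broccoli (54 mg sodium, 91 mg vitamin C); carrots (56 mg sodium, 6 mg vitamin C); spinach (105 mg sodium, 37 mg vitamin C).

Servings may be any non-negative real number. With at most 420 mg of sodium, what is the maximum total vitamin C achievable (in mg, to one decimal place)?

707.8 mg

Vitamin C per mg sodium: broccoli 1.685, spinach 0.3524, carrots 0.1071.
With no serving limits, spend the whole sodium allowance on broccoli: 420 mg / 54 mg × 91 mg = 707.8 mg.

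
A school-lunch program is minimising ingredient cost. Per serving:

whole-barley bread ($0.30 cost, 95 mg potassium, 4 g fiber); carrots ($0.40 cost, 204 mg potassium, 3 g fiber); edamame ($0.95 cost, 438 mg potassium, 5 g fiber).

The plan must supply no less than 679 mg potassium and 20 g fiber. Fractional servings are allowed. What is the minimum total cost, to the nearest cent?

$1.77

With two linear requirements the optimum uses one or two foods; enumerate the corners.
whole-barley bread only: max(679/95, 20/4) = 7.147 servings → $2.14.
carrots only: max(679/204, 20/3) = 6.667 servings → $2.67.
edamame only: max(679/438, 20/5) = 4 servings → $3.80.
whole-barley bread + carrots with both tight: 3.847 servings and 1.537 servings → $1.77.
whole-barley bread + edamame with both tight: 4.201 servings and 0.639 servings → $1.87.
carrots + edamame: the both-tight solution has a negative serving — not a feasible corner.
The minimum over all feasible corners is $1.77.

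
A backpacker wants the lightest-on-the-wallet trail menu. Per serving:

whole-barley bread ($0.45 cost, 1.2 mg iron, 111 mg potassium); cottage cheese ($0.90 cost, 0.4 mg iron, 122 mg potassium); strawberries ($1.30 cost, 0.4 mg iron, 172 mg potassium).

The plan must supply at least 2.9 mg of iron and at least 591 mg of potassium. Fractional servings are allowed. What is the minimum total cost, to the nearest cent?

$2.40

Compare the cost at each extreme point of the feasible region.
whole-barley bread only: max(2.9/1.2, 591/111) = 5.324 servings → $2.40.
cottage cheese only: max(2.9/0.4, 591/122) = 7.25 servings → $6.53.
strawberries only: max(2.9/0.4, 591/172) = 7.25 servings → $9.43.
whole-barley bread + cottage cheese with both tight: 1.151 servings and 3.797 servings → $3.94.
whole-barley bread + strawberries with both tight: 1.62 servings and 2.391 servings → $3.84.
cottage cheese + strawberries: the both-tight solution has a negative serving — not a feasible corner.
So the least-cost plan costs $2.40.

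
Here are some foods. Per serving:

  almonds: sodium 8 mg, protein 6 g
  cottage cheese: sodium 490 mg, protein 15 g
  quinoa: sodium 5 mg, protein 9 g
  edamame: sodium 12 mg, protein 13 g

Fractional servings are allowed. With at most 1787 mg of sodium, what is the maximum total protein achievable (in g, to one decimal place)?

3216.6 g

Protein per mg sodium: quinoa 1.8, edamame 1.083, almonds 0.75, cottage cheese 0.03061.
With no serving limits, spend the whole sodium allowance on quinoa: 1787 mg / 5 mg × 9 g = 3216.6 g.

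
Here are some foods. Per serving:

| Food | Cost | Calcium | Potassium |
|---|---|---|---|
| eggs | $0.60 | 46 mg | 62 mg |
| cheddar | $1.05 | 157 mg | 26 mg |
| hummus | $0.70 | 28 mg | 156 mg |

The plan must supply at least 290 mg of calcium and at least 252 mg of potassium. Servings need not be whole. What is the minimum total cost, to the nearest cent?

$2.63

This is a tiny linear program; its minimum lies at a vertex of the feasible set. List the vertices and price them.
eggs only: max(290/46, 252/62) = 6.304 servings → $3.78.
cheddar only: max(290/157, 252/26) = 9.692 servings → $10.18.
hummus only: max(290/28, 252/156) = 10.36 servings → $7.25.
eggs + cheddar with both tight: 3.751 servings and 0.7482 servings → $3.04.
eggs + hummus with both targets exact would need a negative amount; discard.
cheddar + hummus with both tight: 1.607 servings and 1.348 servings → $2.63.
So the least-cost plan costs $2.63.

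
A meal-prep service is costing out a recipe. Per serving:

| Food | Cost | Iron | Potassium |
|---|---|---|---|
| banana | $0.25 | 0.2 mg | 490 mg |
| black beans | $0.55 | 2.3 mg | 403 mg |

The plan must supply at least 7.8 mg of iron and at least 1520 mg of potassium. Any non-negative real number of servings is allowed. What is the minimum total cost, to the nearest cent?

$1.93

Two binding constraints pin down two serving amounts, so the optimal mix uses at most two foods. The candidates are each food alone (scaled to the tighter of iron/potassium) and each pair with both constraints tight.
banana only: max(7.8/0.2, 1520/490) = 39 servings → $9.75.
black beans only: max(7.8/2.3, 1520/403) = 3.772 servings → $2.07.
banana + black beans with both tight: 0.337 servings and 3.362 servings → $1.93.
So the least-cost plan costs $1.93.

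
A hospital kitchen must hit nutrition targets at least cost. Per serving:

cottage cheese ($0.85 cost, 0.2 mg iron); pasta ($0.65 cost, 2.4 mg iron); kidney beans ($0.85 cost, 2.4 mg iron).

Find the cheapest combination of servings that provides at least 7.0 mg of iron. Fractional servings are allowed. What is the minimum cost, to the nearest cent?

$1.90

Cost per mg of iron: pasta $0.2708, kidney beans $0.3542, cottage cheese $4.2500.
With no serving limits, use only pasta: 7.0 mg / 2.4 mg = 2.917 servings × $0.65 = $1.90.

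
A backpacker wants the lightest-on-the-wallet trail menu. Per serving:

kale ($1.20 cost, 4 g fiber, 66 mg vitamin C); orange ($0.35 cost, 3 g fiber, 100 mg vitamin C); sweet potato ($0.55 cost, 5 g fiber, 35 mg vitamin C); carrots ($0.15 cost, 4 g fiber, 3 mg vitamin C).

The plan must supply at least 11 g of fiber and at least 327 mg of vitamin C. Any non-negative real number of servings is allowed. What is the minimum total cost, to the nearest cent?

Compare the cost at each extreme point of the feasible region.
kale only: max(11/4, 327/66) = 4.955 servings → $5.95.
orange only: max(11/3, 327/100) = 3.667 servings → $1.28.
sweet potato only: max(11/5, 327/35) = 9.343 servings → $5.14.
carrots only: max(11/4, 327/3) = 109 servings → $16.35.
kale + orange with both tight: 0.5891 servings and 2.881 servings → $1.72.
kale + sweet potato: intersection lies outside the first quadrant.
kale + carrots: the both-tight solution has a negative serving — not a feasible corner.
orange + sweet potato with both tight: 3.165 servings and 0.3013 servings → $1.27.
orange + carrots with both tight: 3.261 servings and 0.3043 servings → $1.19.
sweet potato + carrots with both targets exact would need a negative amount; discard.
So the least-cost plan costs $1.19.

$1.19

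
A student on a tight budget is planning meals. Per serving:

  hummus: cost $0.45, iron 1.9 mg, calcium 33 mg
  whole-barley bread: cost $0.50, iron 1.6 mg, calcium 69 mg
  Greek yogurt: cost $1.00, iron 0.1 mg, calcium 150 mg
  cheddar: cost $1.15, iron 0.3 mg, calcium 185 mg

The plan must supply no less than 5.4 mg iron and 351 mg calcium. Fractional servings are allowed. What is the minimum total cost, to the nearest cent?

hummus only: max(5.4/1.9, 351/33) = 10.64 servings → $4.79.
whole-barley bread only: max(5.4/1.6, 351/69) = 5.087 servings → $2.54.
Greek yogurt only: max(5.4/0.1, 351/150) = 54 servings → $54.00.
cheddar only: max(5.4/0.3, 351/185) = 18 servings → $20.70.
hummus + whole-barley bread: the both-tight solution has a negative serving — not a feasible corner.
hummus + Greek yogurt with both tight: 2.751 servings and 1.735 servings → $2.97.
hummus + cheddar with both tight: 2.616 servings and 1.431 servings → $2.82.
whole-barley bread + Greek yogurt with both tight: 3.324 servings and 0.8108 servings → $2.47.
whole-barley bread + cheddar with both tight: 3.246 servings and 0.6865 servings → $2.41.
Greek yogurt + cheddar with both targets exact would need a negative amount; discard.
So the least-cost plan costs $2.41.

$2.41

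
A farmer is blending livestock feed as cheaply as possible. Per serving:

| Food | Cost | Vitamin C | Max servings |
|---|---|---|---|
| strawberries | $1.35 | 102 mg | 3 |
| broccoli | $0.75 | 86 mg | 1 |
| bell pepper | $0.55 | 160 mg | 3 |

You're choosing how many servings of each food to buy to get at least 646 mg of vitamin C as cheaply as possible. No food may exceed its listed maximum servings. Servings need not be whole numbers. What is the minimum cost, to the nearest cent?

Cost per mg of vitamin C: bell pepper $0.0034, broccoli $0.0087, strawberries $0.0132.
Take 3 servings of bell pepper: +480.0 mg vitamin C for $1.65 (total $1.65, still need 166.0 mg).
Take 1 serving of broccoli: +86.0 mg vitamin C for $0.75 (total $2.40, still need 80.0 mg).
Take 0.7843 servings of strawberries: +80.0 mg vitamin C for $1.06 (total $3.46, still need 0.0 mg).
Filling from the cheapest source first is optimal under one linear minimum: $3.46.

$3.46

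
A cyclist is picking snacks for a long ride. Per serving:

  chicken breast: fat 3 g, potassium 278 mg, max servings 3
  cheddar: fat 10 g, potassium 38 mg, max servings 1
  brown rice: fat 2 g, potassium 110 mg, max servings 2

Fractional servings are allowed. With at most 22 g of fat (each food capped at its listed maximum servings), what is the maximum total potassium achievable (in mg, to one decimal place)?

Potassium per g fat: chicken breast 92.67, brown rice 55, cheddar 3.8.
Take 3 servings of chicken breast: uses 9 g fat, +834.0 mg potassium (running total 834.0 mg).
Take 2 servings of brown rice: uses 4 g fat, +220.0 mg potassium (running total 1054.0 mg).
Take 0.9 servings of cheddar: uses 9 g fat, +34.2 mg potassium (running total 1088.2 mg).
Greedy by best ratio exhausts the fat allowance optimally: 1088.2 mg.

1088.2 mg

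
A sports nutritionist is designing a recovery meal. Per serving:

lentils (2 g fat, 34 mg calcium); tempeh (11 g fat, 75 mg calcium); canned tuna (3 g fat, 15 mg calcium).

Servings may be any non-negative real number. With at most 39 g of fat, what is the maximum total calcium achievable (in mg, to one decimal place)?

Calcium per g fat: lentils 17, tempeh 6.818, canned tuna 5.
With no serving limits, spend the whole fat allowance on lentils: 39 g / 2 g × 34 mg = 663.0 mg.

663.0 mg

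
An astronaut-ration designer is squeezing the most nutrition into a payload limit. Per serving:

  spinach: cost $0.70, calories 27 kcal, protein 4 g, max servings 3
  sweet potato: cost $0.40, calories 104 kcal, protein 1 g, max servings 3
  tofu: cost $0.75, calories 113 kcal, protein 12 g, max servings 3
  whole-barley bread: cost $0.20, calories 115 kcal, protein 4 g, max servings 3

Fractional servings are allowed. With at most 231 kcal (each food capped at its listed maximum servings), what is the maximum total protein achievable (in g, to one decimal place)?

Protein per kcal: spinach 0.1481, tofu 0.1062, whole-barley bread 0.03478, sweet potato 0.009615.
Take 3 servings of spinach: uses 81 kcal, +12.0 g protein (running total 12.0 g).
Take 1.327 servings of tofu: uses 150 kcal, +15.9 g protein (running total 27.9 g).
Greedy by best ratio exhausts the calories allowance optimally: 27.9 g.

27.9 g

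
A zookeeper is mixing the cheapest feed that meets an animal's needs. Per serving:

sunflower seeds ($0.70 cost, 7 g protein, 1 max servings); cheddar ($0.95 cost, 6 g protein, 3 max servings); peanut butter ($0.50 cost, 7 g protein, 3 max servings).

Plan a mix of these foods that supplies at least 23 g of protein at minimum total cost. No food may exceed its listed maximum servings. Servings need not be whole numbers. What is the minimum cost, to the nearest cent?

Cost per g of protein: peanut butter $0.0714, sunflower seeds $0.1000, cheddar $0.1583.
Take 3 servings of peanut butter: +21.0 g protein for $1.50 (total $1.50, still need 2.0 g).
Take 0.2857 servings of sunflower seeds: +2.0 g protein for $0.20 (total $1.70, still need 0.0 g).
Greedy by cheapest-per-g is optimal for a single linear constraint, so the minimum cost is $1.70.

$1.70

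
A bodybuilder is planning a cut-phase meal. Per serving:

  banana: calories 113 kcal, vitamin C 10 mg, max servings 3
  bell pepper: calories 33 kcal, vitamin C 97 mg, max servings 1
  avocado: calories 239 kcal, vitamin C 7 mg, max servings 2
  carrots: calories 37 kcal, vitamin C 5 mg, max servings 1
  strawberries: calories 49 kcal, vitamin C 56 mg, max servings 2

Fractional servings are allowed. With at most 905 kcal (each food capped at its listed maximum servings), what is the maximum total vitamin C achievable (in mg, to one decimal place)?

Vitamin C per kcal: bell pepper 2.939, strawberries 1.143, carrots 0.1351, banana 0.0885, avocado 0.02929.
Take 1 serving of bell pepper: uses 33 kcal, +97.0 mg vitamin C (running total 97.0 mg).
Take 2 servings of strawberries: uses 98 kcal, +112.0 mg vitamin C (running total 209.0 mg).
Take 1 serving of carrots: uses 37 kcal, +5.0 mg vitamin C (running total 214.0 mg).
Take 3 servings of banana: uses 339 kcal, +30.0 mg vitamin C (running total 244.0 mg).
Take 1.665 servings of avocado: uses 398 kcal, +11.7 mg vitamin C (running total 255.7 mg).
Greedy by best ratio exhausts the calories allowance optimally: 255.7 mg.

255.7 mg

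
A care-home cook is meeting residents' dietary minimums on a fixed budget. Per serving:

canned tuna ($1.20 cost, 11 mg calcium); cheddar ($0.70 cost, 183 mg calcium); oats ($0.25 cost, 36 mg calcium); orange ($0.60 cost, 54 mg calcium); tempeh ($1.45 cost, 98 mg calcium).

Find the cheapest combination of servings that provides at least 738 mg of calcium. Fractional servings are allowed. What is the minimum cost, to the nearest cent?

Cost per mg of calcium: cheddar $0.0038, oats $0.0069, orange $0.0111, tempeh $0.0148, canned tuna $0.1091.
With no serving limits, use only cheddar: 738 mg / 183 mg = 4.033 servings × $0.70 = $2.82.

$2.82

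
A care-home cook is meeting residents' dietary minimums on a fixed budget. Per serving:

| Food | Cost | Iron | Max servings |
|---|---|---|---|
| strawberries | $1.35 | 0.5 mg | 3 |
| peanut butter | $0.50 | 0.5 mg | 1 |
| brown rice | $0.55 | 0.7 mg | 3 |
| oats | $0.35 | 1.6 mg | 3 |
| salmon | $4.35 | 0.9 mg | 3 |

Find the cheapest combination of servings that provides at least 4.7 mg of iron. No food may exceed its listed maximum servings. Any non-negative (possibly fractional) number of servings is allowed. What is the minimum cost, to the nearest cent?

Cost per mg of iron: oats $0.2188, brown rice $0.7857, peanut butter $1.0000, strawberries $2.7000, salmon $4.8333.
Take 2.938 servings of oats: +4.7 mg iron for $1.03 (total $1.03, still need 0.0 mg).
Greedy by cheapest-per-mg is optimal for a single linear constraint, so the minimum cost is $1.03.

$1.03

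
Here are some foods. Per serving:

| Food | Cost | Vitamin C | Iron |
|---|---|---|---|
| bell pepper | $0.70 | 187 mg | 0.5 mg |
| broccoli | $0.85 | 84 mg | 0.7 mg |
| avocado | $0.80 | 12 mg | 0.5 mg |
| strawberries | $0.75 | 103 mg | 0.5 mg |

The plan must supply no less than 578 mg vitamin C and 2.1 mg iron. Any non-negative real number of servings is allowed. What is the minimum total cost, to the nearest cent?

Check every corner: each single food scaled to meet both minima, and each pair solved so both constraints bind.
bell pepper only: max(578/187, 2.1/0.5) = 4.2 servings → $2.94.
broccoli only: max(578/84, 2.1/0.7) = 6.881 servings → $5.85.
avocado only: max(578/12, 2.1/0.5) = 48.17 servings → $38.53.
strawberries only: max(578/103, 2.1/0.5) = 5.612 servings → $4.21.
bell pepper + broccoli with both tight: 2.567 servings and 1.166 servings → $2.79.
bell pepper + avocado with both tight: 3.015 servings and 1.185 servings → $3.06.
bell pepper + strawberries with both tight: 1.731 servings and 2.469 servings → $3.06.
broccoli + avocado: intersection lies outside the first quadrant.
broccoli + strawberries: intersection lies outside the first quadrant.
avocado + strawberries: the both-tight solution has a negative serving — not a feasible corner.
So the least-cost plan costs $2.79.

$2.79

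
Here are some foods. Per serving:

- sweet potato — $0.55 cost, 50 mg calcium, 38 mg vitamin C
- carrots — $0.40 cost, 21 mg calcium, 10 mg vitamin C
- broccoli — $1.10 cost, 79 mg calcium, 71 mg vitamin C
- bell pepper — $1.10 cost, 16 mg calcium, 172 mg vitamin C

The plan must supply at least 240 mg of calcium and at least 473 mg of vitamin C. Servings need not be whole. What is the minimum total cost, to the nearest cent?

With two linear requirements the optimum uses one or two foods; enumerate the corners.
sweet potato only: max(240/50, 473/38) = 12.45 servings → $6.85.
carrots only: max(240/21, 473/10) = 47.3 servings → $18.92.
broccoli only: max(240/79, 473/71) = 6.662 servings → $7.33.
bell pepper only: max(240/16, 473/172) = 15 servings → $16.50.
sweet potato + carrots: intersection lies outside the first quadrant.
sweet potato + broccoli with both targets exact would need a negative amount; discard.
sweet potato + bell pepper with both tight: 4.218 servings and 1.818 servings → $4.32.
carrots + broccoli: intersection lies outside the first quadrant.
carrots + bell pepper with both tight: 9.766 servings and 2.182 servings → $6.31.
broccoli + bell pepper with both tight: 2.707 servings and 1.632 servings → $4.77.
So the least-cost plan costs $4.32.

$4.32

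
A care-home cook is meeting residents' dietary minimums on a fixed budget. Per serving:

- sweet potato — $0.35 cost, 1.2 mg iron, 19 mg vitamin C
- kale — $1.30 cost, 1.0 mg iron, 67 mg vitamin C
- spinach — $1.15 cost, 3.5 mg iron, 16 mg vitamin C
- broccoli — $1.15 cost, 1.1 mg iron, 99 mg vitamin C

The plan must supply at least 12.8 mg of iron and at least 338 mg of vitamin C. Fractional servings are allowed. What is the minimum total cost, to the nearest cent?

Check every corner: each single food scaled to meet both minima, and each pair solved so both constraints bind.
sweet potato only: max(12.8/1.2, 338/19) = 17.79 servings → $6.23.
kale only: max(12.8/1.0, 338/67) = 12.8 servings → $16.64.
spinach only: max(12.8/3.5, 338/16) = 21.12 servings → $24.29.
broccoli only: max(12.8/1.1, 338/99) = 11.64 servings → $13.38.
sweet potato + kale with both tight: 8.463 servings and 2.645 servings → $6.40.
sweet potato + spinach: the both-tight solution has a negative serving — not a feasible corner.
sweet potato + broccoli with both tight: 9.146 servings and 1.659 servings → $5.11.
kale + spinach with both tight: 4.477 servings and 2.378 servings → $8.55.
kale + broccoli: the both-tight solution has a negative serving — not a feasible corner.
spinach + broccoli with both tight: 2.722 servings and 2.974 servings → $6.55.
The minimum over all feasible corners is $5.11.

$5.11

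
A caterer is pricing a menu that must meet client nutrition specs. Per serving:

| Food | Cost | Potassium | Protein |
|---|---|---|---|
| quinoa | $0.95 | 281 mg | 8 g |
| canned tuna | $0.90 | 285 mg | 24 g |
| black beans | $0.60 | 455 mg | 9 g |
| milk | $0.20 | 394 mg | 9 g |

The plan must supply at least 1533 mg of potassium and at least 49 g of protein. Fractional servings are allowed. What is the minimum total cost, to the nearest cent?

$1.09

Check every corner: each single food scaled to meet both minima, and each pair solved so both constraints bind.
quinoa only: max(1533/281, 49/8) = 6.125 servings → $5.82.
canned tuna only: max(1533/285, 49/24) = 5.379 servings → $4.84.
black beans only: max(1533/455, 49/9) = 5.444 servings → $3.27.
milk only: max(1533/394, 49/9) = 5.444 servings → $1.09.
quinoa + canned tuna with both tight: 5.114 servings and 0.3371 servings → $5.16.
quinoa + black beans: the both-tight solution has a negative serving — not a feasible corner.
quinoa + milk with both targets exact would need a negative amount; discard.
canned tuna + black beans with both tight: 1.017 servings and 2.732 servings → $2.55.
canned tuna + milk with both tight: 0.7994 servings and 3.313 servings → $1.38.
black beans + milk: the both-tight solution has a negative serving — not a feasible corner.
So the least-cost plan costs $1.09.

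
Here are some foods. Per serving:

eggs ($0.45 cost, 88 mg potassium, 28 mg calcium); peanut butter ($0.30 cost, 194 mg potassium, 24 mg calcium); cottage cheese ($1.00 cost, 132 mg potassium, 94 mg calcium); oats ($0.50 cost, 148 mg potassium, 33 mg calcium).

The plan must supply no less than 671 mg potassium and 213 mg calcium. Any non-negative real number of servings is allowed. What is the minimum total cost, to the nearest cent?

Minimising a linear cost over {potassium ≥ 671, calcium ≥ 213, servings ≥ 0} — the optimum is at a vertex, using one or two foods.
eggs only: max(671/88, 213/28) = 7.625 servings → $3.43.
peanut butter only: max(671/194, 213/24) = 8.875 servings → $2.66.
cottage cheese only: max(671/132, 213/94) = 5.083 servings → $5.08.
oats only: max(671/148, 213/33) = 6.455 servings → $3.23.
eggs + peanut butter with both tight: 7.596 servings and 0.01325 servings → $3.42.
eggs + cottage cheese: intersection lies outside the first quadrant.
eggs + oats with both tight: 7.565 servings and 0.03548 servings → $3.42.
peanut butter + cottage cheese with both tight: 2.32 servings and 1.674 servings → $2.37.
peanut butter + oats: intersection lies outside the first quadrant.
cottage cheese + oats with both tight: 0.9817 servings and 3.658 servings → $2.81.
Cheapest feasible corner: $2.37.

$2.37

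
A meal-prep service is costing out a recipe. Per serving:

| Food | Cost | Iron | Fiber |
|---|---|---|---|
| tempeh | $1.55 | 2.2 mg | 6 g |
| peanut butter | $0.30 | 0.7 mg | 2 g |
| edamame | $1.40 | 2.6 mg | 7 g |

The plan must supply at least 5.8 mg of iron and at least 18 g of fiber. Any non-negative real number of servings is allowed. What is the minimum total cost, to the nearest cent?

$2.70

Two binding constraints pin down two serving amounts, so the optimal mix uses at most two foods. The candidates are each food alone (scaled to the tighter of iron/fiber) and each pair with both constraints tight.
tempeh only: max(5.8/2.2, 18/6) = 3 servings → $4.65.
peanut butter only: max(5.8/0.7, 18/2) = 9 servings → $2.70.
edamame only: max(5.8/2.6, 18/7) = 2.571 servings → $3.60.
tempeh + peanut butter: the both-tight solution has a negative serving — not a feasible corner.
tempeh + edamame with both targets exact would need a negative amount; discard.
peanut butter + edamame with both targets exact would need a negative amount; discard.
The minimum over all feasible corners is $2.70.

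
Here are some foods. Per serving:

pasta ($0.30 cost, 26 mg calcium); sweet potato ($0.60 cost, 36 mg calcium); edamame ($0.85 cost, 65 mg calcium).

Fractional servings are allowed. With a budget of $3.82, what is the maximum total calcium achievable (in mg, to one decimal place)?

Calcium per dollar: pasta 86.67, edamame 76.47, sweet potato 60.
With no serving limits, spend the whole cost allowance on pasta: $3.82 / $0.30 × 26 mg = 331.1 mg.

331.1 mg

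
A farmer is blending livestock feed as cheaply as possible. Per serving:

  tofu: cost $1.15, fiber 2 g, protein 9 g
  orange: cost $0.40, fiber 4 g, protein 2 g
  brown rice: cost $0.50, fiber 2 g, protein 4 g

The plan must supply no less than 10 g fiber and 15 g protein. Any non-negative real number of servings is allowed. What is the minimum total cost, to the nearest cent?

$2.00

An LP optimum is at a vertex; with two nutrient constraints at most two foods are used. Check each candidate.
tofu only: max(10/2, 15/9) = 5 servings → $5.75.
orange only: max(10/4, 15/2) = 7.5 servings → $3.00.
brown rice only: max(10/2, 15/4) = 5 servings → $2.50.
tofu + orange with both tight: 1.25 servings and 1.875 servings → $2.19.
tofu + brown rice: the both-tight solution has a negative serving — not a feasible corner.
orange + brown rice with both tight: 0.8333 servings and 3.333 servings → $2.00.
The minimum over all feasible corners is $2.00.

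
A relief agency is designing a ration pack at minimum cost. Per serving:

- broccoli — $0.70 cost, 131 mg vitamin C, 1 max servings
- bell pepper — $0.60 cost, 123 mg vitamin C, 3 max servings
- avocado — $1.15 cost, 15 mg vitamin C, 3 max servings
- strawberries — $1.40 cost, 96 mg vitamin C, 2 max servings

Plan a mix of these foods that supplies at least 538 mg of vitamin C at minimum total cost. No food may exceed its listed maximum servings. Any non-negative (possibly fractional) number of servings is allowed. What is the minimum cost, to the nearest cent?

Cost per mg of vitamin C: bell pepper $0.0049, broccoli $0.0053, strawberries $0.0146, avocado $0.0767.
Take 3 servings of bell pepper: +369.0 mg vitamin C for $1.80 (total $1.80, still need 169.0 mg).
Take 1 serving of broccoli: +131.0 mg vitamin C for $0.70 (total $2.50, still need 38.0 mg).
Take 0.3958 servings of strawberries: +38.0 mg vitamin C for $0.55 (total $3.05, still need 0.0 mg).
Greedy by cheapest-per-mg is optimal for a single linear constraint, so the minimum cost is $3.05.

$3.05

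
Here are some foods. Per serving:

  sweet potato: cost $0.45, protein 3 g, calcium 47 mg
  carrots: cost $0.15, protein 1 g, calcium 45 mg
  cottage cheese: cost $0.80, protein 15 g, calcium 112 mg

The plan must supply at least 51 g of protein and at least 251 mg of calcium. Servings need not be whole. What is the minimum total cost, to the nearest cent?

$2.72

Compare the cost at each extreme point of the feasible region.
sweet potato only: max(51/3, 251/47) = 17 servings → $7.65.
carrots only: max(51/1, 251/45) = 51 servings → $7.65.
cottage cheese only: max(51/15, 251/112) = 3.4 servings → $2.72.
sweet potato + carrots with both targets exact would need a negative amount; discard.
sweet potato + cottage cheese: intersection lies outside the first quadrant.
carrots + cottage cheese: intersection lies outside the first quadrant.
Cheapest feasible corner: $2.72.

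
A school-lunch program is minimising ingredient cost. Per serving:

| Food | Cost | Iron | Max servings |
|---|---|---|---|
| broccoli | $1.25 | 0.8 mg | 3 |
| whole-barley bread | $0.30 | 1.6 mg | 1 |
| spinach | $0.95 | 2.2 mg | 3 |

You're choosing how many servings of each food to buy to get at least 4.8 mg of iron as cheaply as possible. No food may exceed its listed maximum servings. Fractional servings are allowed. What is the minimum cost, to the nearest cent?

Cost per mg of iron: whole-barley bread $0.1875, spinach $0.4318, broccoli $1.5625.
Take 1 serving of whole-barley bread: +1.6 mg iron for $0.30 (total $0.30, still need 3.2 mg).
Take 1.455 servings of spinach: +3.2 mg iron for $1.38 (total $1.68, still need 0.0 mg).
Greedy by cheapest-per-mg is optimal for a single linear constraint, so the minimum cost is $1.68.

$1.68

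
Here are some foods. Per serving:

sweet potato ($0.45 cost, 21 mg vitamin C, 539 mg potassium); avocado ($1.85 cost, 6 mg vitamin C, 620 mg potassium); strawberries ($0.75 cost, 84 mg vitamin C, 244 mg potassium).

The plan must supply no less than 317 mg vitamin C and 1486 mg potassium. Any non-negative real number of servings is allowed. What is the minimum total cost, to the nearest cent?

sweet potato only: max(317/21, 1486/539) = 15.1 servings → $6.79.
avocado only: max(317/6, 1486/620) = 52.83 servings → $97.74.
strawberries only: max(317/84, 1486/244) = 6.09 servings → $4.57.
sweet potato + avocado: the both-tight solution has a negative serving — not a feasible corner.
sweet potato + strawberries with both tight: 1.182 servings and 3.478 servings → $3.14.
avocado + strawberries with both tight: 0.938 servings and 3.707 servings → $4.52.
So the least-cost plan costs $3.14.

$3.14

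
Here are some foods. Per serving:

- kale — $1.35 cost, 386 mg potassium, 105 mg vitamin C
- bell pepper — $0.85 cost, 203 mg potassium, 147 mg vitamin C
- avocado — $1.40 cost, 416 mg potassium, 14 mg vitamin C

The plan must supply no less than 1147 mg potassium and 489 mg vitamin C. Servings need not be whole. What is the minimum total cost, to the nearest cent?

An LP optimum is at a vertex; with two nutrient constraints at most two foods are used. Check each candidate.
kale only: max(1147/386, 489/105) = 4.657 servings → $6.29.
bell pepper only: max(1147/203, 489/147) = 5.65 servings → $4.80.
avocado only: max(1147/416, 489/14) = 34.93 servings → $48.90.
kale + bell pepper with both tight: 1.957 servings and 1.928 servings → $4.28.
kale + avocado: intersection lies outside the first quadrant.
bell pepper + avocado with both tight: 3.213 servings and 1.189 servings → $4.40.
Cheapest feasible corner: $4.28.

$4.28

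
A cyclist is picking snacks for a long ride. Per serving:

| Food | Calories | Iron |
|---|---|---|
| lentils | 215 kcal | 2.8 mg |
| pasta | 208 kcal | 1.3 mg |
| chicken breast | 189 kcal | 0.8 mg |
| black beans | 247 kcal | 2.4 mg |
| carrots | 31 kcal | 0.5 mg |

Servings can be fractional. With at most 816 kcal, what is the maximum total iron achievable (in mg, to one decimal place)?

Iron per kcal: carrots 0.01613, lentils 0.01302, black beans 0.009717, pasta 0.00625, chicken breast 0.004233.
With no serving limits, spend the whole calories allowance on carrots: 816 kcal / 31 kcal × 0.5 mg = 13.2 mg.

13.2 mg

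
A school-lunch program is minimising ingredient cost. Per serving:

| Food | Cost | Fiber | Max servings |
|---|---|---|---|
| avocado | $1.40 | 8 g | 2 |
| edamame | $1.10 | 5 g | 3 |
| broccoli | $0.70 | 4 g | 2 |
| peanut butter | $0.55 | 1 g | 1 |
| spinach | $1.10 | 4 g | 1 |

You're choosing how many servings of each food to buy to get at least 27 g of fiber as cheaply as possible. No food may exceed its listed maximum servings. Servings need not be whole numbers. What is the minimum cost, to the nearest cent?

$4.86

Cost per g of fiber: avocado $0.1750, broccoli $0.1750, edamame $0.2200, spinach $0.2750, peanut butter $0.5500.
Take 2 servings of avocado: +16.0 g fiber for $2.80 (total $2.80, still need 11.0 g).
Take 2 servings of broccoli: +8.0 g fiber for $1.40 (total $4.20, still need 3.0 g).
Take 0.6 servings of edamame: +3.0 g fiber for $0.66 (total $4.86, still need 0.0 g).
Greedy by cheapest-per-g is optimal for a single linear constraint, so the minimum cost is $4.86.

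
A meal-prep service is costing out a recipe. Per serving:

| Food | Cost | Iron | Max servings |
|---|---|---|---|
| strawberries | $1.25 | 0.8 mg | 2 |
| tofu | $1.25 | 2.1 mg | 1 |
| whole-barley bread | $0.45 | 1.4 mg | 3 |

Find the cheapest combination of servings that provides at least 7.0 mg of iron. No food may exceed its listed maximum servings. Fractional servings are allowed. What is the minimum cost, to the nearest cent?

Cost per mg of iron: whole-barley bread $0.3214, tofu $0.5952, strawberries $1.5625.
Take 3 servings of whole-barley bread: +4.2 mg iron for $1.35 (total $1.35, still need 2.8 mg).
Take 1 serving of tofu: +2.1 mg iron for $1.25 (total $2.60, still need 0.7 mg).
Take 0.875 servings of strawberries: +0.7 mg iron for $1.09 (total $3.69, still need 0.0 mg).
Filling from the cheapest source first is optimal under one linear minimum: $3.69.

$3.69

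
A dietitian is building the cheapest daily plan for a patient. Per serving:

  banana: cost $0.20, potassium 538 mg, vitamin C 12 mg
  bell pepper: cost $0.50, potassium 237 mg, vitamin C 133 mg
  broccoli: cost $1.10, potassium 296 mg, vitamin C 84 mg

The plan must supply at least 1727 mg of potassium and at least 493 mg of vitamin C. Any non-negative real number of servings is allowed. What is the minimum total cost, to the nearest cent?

A basic optimal solution has at most two foods positive. Try each food alone and each pair with both targets met exactly.
banana only: max(1727/538, 493/12) = 41.08 servings → $8.22.
bell pepper only: max(1727/237, 493/133) = 7.287 servings → $3.64.
broccoli only: max(1727/296, 493/84) = 5.869 servings → $6.46.
banana + bell pepper with both tight: 1.642 servings and 3.559 servings → $2.11.
banana + broccoli with both targets exact would need a negative amount; discard.
bell pepper + broccoli with both tight: 0.04419 servings and 5.799 servings → $6.40.
The minimum over all feasible corners is $2.11.

$2.11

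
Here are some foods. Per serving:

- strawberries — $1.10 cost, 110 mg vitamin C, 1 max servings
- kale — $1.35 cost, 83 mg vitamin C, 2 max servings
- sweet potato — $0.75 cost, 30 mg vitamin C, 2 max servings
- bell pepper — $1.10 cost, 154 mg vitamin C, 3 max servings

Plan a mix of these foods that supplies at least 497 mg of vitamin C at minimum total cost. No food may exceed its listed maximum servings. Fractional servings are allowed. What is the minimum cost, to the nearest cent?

$3.65

Cost per mg of vitamin C: bell pepper $0.0071, strawberries $0.0100, kale $0.0163, sweet potato $0.0250.
Take 3 servings of bell pepper: +462.0 mg vitamin C for $3.30 (total $3.30, still need 35.0 mg).
Take 0.3182 servings of strawberries: +35.0 mg vitamin C for $0.35 (total $3.65, still need 0.0 mg).
Filling from the cheapest source first is optimal under one linear minimum: $3.65.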